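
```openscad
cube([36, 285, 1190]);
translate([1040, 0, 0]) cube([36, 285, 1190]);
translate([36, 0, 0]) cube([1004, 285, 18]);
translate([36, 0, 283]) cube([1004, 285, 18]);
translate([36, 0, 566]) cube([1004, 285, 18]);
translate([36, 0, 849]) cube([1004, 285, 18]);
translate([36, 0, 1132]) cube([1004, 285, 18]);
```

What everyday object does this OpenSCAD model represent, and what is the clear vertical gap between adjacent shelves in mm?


A bookshelf. The clear shelf gap is 265 mm.

Two tall side panels with 5 horizontal boards between them — a bookshelf. The first two shelf undersides are at z = 0 and z = 283; with shelf thickness 18, the clear gap is 283 − 0 − 18 = 265 mm.


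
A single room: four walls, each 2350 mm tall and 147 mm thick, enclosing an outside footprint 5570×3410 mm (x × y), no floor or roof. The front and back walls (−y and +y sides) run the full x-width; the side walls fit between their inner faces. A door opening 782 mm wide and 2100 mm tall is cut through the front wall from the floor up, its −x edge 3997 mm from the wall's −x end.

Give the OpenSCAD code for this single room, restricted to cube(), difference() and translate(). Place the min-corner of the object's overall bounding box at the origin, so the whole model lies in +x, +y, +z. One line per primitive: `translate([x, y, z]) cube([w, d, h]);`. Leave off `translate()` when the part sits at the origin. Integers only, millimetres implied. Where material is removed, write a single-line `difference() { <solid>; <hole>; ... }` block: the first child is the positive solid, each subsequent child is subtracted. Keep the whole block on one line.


difference() { cube([5570, 147, 2350]); translate([3997, 0, 0]) cube([782, 147, 2100]); }
translate([0, 3263, 0]) cube([5570, 147, 2350]);
translate([0, 147, 0]) cube([147, 3116, 2350]);
translate([5423, 147, 0]) cube([147, 3116, 2350]);


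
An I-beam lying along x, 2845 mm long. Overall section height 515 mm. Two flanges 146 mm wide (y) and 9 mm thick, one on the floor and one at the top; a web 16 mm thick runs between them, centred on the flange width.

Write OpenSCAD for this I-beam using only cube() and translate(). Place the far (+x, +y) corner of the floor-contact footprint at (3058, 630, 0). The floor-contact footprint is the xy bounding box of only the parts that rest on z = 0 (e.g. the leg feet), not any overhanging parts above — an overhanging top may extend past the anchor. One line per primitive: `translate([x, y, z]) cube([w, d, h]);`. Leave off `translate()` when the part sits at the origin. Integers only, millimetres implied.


translate([213, 484, 0]) cube([2845, 146, 9]);
translate([213, 549, 9]) cube([2845, 16, 497]);
translate([213, 484, 506]) cube([2845, 146, 9]);


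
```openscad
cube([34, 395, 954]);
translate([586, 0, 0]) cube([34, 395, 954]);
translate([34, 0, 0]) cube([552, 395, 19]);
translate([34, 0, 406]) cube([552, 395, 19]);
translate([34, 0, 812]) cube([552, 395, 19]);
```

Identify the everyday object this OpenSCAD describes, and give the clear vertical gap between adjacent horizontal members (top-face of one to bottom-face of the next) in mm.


A bookshelf. The clear shelf gap is 387 mm.

Two tall side panels with 3 horizontal boards between them — a bookshelf. The first two shelf undersides are at z = 0 and z = 406; with shelf thickness 19, the clear gap is 406 − 0 − 19 = 387 mm.


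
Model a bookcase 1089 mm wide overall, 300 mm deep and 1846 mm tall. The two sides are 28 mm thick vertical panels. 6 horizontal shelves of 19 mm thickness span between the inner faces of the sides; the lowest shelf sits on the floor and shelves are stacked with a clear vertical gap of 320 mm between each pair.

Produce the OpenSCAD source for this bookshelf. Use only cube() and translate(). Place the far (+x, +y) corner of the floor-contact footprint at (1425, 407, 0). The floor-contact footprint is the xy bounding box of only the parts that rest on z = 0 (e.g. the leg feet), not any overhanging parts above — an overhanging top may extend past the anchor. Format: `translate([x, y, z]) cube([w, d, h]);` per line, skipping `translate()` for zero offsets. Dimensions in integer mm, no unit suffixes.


translate([336, 107, 0]) cube([28, 300, 1846]);
translate([1397, 107, 0]) cube([28, 300, 1846]);
translate([364, 107, 0]) cube([1033, 300, 19]);
translate([364, 107, 339]) cube([1033, 300, 19]);
translate([364, 107, 678]) cube([1033, 300, 19]);
translate([364, 107, 1017]) cube([1033, 300, 19]);
translate([364, 107, 1356]) cube([1033, 300, 19]);
translate([364, 107, 1695]) cube([1033, 300, 19]);


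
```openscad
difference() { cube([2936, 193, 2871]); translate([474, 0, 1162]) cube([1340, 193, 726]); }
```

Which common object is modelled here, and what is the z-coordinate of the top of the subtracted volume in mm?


A wall with a window opening. The window head height is 1888 mm.

A wall with a rectangular opening subtracted — a window. Sill at z = 1162, opening 726 mm tall, so the head is at 1162 + 726 = 1888 mm.


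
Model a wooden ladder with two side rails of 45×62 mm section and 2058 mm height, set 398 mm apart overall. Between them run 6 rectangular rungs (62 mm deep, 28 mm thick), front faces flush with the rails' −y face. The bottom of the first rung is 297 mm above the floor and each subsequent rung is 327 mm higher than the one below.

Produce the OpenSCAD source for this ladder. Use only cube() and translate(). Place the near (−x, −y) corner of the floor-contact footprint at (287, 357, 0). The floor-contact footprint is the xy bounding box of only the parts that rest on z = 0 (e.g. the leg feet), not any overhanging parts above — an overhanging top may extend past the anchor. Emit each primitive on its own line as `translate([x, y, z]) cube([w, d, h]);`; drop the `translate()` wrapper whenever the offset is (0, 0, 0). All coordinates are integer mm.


// rung span = 398 - 2*45 = 308
// rung[k] z = 297 + k*327
translate([287, 357, 0]) cube([45, 62, 2058]);
translate([640, 357, 0]) cube([45, 62, 2058]);
translate([332, 357, 297]) cube([308, 62, 28]);
translate([332, 357, 624]) cube([308, 62, 28]);
translate([332, 357, 951]) cube([308, 62, 28]);
translate([332, 357, 1278]) cube([308, 62, 28]);
translate([332, 357, 1605]) cube([308, 62, 28]);
translate([332, 357, 1932]) cube([308, 62, 28]);


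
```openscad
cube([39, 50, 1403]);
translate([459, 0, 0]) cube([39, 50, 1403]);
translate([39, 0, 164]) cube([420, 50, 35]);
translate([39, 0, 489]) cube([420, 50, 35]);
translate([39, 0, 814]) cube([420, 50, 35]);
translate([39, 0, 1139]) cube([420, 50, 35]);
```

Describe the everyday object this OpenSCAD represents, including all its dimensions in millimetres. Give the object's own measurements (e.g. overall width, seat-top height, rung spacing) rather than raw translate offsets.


A straight ladder. Two 39×50 mm vertical rails, 1403 mm tall, stand 498 mm apart (outside-to-outside) with their front faces coplanar on the −y side. 4 rungs, each 50 mm deep and 35 mm tall, span between the inner faces of the rails, front faces flush with the rails. The lowest rung's underside is at z = 164 mm and rungs are spaced 325 mm apart (underside to underside).


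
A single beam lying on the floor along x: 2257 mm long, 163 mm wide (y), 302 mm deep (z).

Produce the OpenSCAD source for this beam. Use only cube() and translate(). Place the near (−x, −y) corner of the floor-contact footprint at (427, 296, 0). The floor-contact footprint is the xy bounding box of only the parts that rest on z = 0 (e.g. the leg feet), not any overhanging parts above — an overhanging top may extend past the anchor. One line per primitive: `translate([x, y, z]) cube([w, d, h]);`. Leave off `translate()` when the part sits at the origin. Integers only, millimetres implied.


translate([427, 296, 0]) cube([2257, 163, 302]);


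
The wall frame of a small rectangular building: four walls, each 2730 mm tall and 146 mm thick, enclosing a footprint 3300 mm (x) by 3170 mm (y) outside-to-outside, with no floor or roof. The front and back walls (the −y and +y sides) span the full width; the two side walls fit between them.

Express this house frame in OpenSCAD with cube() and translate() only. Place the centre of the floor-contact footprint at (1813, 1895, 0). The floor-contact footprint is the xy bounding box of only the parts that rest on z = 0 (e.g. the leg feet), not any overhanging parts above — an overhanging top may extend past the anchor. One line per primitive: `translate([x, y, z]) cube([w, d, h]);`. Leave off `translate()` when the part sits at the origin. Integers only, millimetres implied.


translate([163, 310, 0]) cube([3300, 146, 2730]);
translate([163, 3334, 0]) cube([3300, 146, 2730]);
translate([163, 456, 0]) cube([146, 2878, 2730]);
translate([3317, 456, 0]) cube([146, 2878, 2730]);


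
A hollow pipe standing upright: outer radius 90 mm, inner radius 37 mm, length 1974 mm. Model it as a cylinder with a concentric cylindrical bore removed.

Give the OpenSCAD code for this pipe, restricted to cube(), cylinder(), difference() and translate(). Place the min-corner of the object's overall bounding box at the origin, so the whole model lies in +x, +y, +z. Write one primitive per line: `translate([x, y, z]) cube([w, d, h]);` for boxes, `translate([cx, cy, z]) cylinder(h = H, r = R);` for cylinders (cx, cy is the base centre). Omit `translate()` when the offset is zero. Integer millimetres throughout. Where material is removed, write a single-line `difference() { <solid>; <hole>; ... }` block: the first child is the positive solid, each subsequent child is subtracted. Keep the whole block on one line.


difference() { translate([90, 90, 0]) cylinder(h = 1974, r = 90); translate([90, 90, 0]) cylinder(h = 1974, r = 37); }


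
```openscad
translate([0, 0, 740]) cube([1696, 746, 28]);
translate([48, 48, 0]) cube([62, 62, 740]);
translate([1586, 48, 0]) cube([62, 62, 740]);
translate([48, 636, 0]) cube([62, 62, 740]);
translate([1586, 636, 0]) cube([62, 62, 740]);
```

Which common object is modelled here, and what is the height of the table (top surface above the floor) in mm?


A table. The table height is 768 mm.

A 1696×746×28 slab sits at z = 740 on four 62 mm square posts — a table. The top surface is at 740 + 28 = 768 mm.


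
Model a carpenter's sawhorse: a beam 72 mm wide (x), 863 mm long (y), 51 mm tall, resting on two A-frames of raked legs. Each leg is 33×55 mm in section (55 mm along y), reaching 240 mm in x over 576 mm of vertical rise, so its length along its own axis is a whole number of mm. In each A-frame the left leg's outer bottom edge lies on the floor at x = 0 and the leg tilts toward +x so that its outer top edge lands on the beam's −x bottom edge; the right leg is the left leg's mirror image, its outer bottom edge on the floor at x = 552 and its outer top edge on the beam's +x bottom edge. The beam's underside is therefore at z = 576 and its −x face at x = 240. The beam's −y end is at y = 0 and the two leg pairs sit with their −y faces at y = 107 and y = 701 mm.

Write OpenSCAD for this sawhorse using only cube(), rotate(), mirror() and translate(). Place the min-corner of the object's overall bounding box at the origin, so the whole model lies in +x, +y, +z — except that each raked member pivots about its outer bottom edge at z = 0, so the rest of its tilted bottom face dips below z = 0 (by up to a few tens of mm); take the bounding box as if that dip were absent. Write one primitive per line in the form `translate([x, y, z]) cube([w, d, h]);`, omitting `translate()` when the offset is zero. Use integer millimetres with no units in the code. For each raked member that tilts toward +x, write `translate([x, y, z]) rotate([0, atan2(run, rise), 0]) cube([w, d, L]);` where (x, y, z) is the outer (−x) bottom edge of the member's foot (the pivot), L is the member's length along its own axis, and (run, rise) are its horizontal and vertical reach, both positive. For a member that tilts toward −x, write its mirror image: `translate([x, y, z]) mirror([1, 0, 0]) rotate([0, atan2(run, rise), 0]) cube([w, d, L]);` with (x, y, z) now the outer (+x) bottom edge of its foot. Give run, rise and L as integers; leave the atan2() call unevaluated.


// leg length = √(240² + 576²) = 624
// right-leg outer foot x = 2·240 + 72 = 552
// beam min-corner = (240, 0, 576)
translate([240, 0, 576]) cube([72, 863, 51]);
translate([0, 107, 0]) rotate([0, atan2(240, 576), 0]) cube([33, 55, 624]);
translate([552, 107, 0]) mirror([1, 0, 0]) rotate([0, atan2(240, 576), 0]) cube([33, 55, 624]);
translate([0, 701, 0]) rotate([0, atan2(240, 576), 0]) cube([33, 55, 624]);
translate([552, 701, 0]) mirror([1, 0, 0]) rotate([0, atan2(240, 576), 0]) cube([33, 55, 624]);


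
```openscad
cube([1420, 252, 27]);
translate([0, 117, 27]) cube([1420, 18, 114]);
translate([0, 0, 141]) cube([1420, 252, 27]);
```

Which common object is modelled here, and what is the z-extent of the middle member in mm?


An I-beam. The web height is 114 mm.

Two wide flanges with a thin centred web — an I-beam. Overall 168 mm minus two 27 mm flanges gives a web of 168 − 2·27 = 114 mm.


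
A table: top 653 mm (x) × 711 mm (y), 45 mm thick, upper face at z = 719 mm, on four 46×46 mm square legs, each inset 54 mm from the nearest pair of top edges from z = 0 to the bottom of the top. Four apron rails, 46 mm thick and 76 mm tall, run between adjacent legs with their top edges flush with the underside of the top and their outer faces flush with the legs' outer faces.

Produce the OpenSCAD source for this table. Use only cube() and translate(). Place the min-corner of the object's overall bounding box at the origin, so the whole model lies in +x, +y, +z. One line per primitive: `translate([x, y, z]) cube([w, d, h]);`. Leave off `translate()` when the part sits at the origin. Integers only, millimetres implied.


translate([0, 0, 674]) cube([653, 711, 45]);
translate([54, 54, 0]) cube([46, 46, 674]);
translate([553, 54, 0]) cube([46, 46, 674]);
translate([54, 611, 0]) cube([46, 46, 674]);
translate([553, 611, 0]) cube([46, 46, 674]);
translate([100, 54, 598]) cube([453, 46, 76]);
translate([100, 611, 598]) cube([453, 46, 76]);
translate([54, 100, 598]) cube([46, 511, 76]);
translate([553, 100, 598]) cube([46, 511, 76]);


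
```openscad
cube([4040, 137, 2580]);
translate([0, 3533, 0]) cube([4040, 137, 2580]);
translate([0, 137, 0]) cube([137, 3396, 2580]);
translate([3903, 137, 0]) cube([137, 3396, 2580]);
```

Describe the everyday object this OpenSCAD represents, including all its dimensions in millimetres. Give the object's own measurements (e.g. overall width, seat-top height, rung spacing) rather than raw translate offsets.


The wall frame of a small rectangular building: four walls, each 2580 mm tall and 137 mm thick, enclosing a footprint 4040 mm (x) by 3670 mm (y) outside-to-outside, with no floor or roof. The front and back walls (the −y and +y sides) span the full width; the two side walls fit between them.


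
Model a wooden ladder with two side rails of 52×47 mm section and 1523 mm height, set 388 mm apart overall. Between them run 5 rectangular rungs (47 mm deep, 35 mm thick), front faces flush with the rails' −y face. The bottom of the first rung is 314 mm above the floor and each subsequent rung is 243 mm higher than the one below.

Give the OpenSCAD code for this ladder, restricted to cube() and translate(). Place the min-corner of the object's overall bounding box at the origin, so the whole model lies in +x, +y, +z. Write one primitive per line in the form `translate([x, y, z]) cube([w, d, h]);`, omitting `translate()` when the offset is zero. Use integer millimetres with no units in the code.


cube([52, 47, 1523]);
translate([336, 0, 0]) cube([52, 47, 1523]);
translate([52, 0, 314]) cube([284, 47, 35]);
translate([52, 0, 557]) cube([284, 47, 35]);
translate([52, 0, 800]) cube([284, 47, 35]);
translate([52, 0, 1043]) cube([284, 47, 35]);
translate([52, 0, 1286]) cube([284, 47, 35]);


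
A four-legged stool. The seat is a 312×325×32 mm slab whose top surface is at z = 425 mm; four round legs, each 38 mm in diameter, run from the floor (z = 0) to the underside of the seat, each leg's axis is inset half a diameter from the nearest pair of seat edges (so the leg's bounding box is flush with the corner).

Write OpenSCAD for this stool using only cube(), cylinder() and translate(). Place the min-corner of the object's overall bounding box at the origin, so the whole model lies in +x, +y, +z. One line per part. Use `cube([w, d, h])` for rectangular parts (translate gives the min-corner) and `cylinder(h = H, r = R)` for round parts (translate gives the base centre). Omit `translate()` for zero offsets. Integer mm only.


translate([0, 0, 393]) cube([312, 325, 32]);
translate([19, 19, 0]) cylinder(h = 393, r = 19);
translate([293, 19, 0]) cylinder(h = 393, r = 19);
translate([19, 306, 0]) cylinder(h = 393, r = 19);
translate([293, 306, 0]) cylinder(h = 393, r = 19);


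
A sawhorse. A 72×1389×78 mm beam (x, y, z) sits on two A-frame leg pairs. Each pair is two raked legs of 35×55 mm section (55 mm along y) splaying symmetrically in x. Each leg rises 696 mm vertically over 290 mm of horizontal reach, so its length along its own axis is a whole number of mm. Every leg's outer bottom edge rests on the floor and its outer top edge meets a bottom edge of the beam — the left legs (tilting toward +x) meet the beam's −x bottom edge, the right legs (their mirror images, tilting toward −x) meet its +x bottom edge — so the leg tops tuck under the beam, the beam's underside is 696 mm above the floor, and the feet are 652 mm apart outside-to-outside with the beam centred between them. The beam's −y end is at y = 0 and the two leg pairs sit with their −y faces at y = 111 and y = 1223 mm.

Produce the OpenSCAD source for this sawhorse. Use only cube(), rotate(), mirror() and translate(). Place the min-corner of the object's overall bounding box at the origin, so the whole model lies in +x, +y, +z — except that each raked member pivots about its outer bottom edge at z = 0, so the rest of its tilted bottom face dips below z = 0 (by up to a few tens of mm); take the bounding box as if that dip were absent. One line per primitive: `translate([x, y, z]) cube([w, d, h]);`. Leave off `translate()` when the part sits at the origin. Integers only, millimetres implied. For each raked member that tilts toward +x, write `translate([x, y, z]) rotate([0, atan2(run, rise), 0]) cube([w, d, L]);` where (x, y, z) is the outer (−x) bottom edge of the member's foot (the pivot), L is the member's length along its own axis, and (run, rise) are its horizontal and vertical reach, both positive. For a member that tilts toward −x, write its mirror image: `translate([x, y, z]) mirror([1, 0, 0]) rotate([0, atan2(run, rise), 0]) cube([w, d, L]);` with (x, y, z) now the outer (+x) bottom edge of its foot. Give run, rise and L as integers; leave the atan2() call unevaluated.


translate([290, 0, 696]) cube([72, 1389, 78]);
translate([0, 111, 0]) rotate([0, atan2(290, 696), 0]) cube([35, 55, 754]);
translate([652, 111, 0]) mirror([1, 0, 0]) rotate([0, atan2(290, 696), 0]) cube([35, 55, 754]);
translate([0, 1223, 0]) rotate([0, atan2(290, 696), 0]) cube([35, 55, 754]);
translate([652, 1223, 0]) mirror([1, 0, 0]) rotate([0, atan2(290, 696), 0]) cube([35, 55, 754]);


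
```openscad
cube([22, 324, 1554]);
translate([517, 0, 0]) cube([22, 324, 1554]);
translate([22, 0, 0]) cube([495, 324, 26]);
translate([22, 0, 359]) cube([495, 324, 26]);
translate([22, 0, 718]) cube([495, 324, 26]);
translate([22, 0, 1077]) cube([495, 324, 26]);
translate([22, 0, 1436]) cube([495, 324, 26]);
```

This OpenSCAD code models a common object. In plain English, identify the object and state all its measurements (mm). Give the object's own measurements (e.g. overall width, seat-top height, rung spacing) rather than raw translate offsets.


An open bookshelf. Two side panels, each 22 mm thick, 324 mm deep and 1554 mm tall, stand 539 mm apart (outside-to-outside). Between them sit 5 shelves, each 26 mm thick and 324 mm deep, spanning the full gap between the sides. The bottom shelf rests on the floor (its underside at z = 0) and the clear gap between one shelf's top and the next shelf's underside is 333 mm.


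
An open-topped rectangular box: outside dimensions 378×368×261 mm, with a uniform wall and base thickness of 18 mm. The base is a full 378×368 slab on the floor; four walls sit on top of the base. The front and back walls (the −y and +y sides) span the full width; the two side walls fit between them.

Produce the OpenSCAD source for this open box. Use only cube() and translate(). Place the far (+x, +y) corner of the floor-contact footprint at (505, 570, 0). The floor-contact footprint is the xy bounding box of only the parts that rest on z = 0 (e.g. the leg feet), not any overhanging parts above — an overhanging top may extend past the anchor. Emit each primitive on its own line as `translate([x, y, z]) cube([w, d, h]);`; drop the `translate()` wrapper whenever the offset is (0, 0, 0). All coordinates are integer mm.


translate([127, 202, 0]) cube([378, 368, 18]);
translate([127, 202, 18]) cube([378, 18, 243]);
translate([127, 552, 18]) cube([378, 18, 243]);
translate([127, 220, 18]) cube([18, 332, 243]);
translate([487, 220, 18]) cube([18, 332, 243]);


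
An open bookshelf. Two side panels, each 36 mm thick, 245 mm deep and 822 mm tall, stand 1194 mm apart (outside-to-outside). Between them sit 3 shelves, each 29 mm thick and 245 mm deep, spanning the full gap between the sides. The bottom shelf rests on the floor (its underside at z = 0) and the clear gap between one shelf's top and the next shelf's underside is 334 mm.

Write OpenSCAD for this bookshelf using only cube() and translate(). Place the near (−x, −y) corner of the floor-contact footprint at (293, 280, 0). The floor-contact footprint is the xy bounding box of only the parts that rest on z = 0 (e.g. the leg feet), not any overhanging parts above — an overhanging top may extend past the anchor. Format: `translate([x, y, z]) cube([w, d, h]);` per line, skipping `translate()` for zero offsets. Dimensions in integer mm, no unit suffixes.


translate([293, 280, 0]) cube([36, 245, 822]);
translate([1451, 280, 0]) cube([36, 245, 822]);
translate([329, 280, 0]) cube([1122, 245, 29]);
translate([329, 280, 363]) cube([1122, 245, 29]);
translate([329, 280, 726]) cube([1122, 245, 29]);


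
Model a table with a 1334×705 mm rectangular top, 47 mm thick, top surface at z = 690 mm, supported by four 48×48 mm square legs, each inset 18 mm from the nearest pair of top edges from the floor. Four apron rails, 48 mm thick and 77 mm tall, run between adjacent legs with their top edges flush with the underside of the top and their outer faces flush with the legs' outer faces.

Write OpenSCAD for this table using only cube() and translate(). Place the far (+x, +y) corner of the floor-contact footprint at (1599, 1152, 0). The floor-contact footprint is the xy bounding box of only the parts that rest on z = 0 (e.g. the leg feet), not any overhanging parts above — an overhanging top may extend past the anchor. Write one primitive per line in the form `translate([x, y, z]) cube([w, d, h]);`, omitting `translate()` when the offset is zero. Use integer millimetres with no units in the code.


// leg_h = 690 - 47 = 643
// apron z = 643 - 77 = 566
translate([283, 465, 643]) cube([1334, 705, 47]);
translate([301, 483, 0]) cube([48, 48, 643]);
translate([1551, 483, 0]) cube([48, 48, 643]);
translate([301, 1104, 0]) cube([48, 48, 643]);
translate([1551, 1104, 0]) cube([48, 48, 643]);
translate([349, 483, 566]) cube([1202, 48, 77]);
translate([349, 1104, 566]) cube([1202, 48, 77]);
translate([301, 531, 566]) cube([48, 573, 77]);
translate([1551, 531, 566]) cube([48, 573, 77]);


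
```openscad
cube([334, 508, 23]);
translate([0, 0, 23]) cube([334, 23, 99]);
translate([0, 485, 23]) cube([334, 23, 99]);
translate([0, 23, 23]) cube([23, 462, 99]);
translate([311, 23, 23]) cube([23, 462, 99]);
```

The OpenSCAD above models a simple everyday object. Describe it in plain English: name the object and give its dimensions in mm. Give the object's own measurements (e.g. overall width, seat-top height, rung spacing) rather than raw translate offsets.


An open-topped rectangular box: outside dimensions 334×508×122 mm, with a uniform wall and base thickness of 23 mm. The base is a full 334×508 slab on the floor; four walls sit on top of the base. The front and back walls (the −y and +y sides) span the full width; the two side walls fit between them.


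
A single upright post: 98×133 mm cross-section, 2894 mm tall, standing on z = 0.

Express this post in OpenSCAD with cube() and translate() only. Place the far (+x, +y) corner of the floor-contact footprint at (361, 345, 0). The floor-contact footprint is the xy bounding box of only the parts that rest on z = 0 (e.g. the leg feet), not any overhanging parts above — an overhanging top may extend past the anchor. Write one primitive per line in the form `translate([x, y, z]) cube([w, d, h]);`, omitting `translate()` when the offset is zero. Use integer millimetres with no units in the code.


translate([263, 212, 0]) cube([98, 133, 2894]);


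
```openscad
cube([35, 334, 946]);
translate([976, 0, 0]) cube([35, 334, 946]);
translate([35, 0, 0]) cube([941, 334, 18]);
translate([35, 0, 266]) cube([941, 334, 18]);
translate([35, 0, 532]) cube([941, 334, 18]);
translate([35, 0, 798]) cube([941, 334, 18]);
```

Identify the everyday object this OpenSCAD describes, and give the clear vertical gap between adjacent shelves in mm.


A bookshelf. The clear shelf gap is 248 mm.

Two tall side panels with 4 horizontal boards between them — a bookshelf. The first two shelf undersides are at z = 0 and z = 266; with shelf thickness 18, the clear gap is 266 − 0 − 18 = 248 mm.


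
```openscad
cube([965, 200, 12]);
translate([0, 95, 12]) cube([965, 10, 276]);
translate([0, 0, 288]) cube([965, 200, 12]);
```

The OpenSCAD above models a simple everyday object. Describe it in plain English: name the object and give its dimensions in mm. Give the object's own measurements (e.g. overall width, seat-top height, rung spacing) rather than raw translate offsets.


An I-beam lying along x, 965 mm long. Overall section height 300 mm. Two flanges 200 mm wide (y) and 12 mm thick, one on the floor and one at the top; a web 10 mm thick runs between them, centred on the flange width.


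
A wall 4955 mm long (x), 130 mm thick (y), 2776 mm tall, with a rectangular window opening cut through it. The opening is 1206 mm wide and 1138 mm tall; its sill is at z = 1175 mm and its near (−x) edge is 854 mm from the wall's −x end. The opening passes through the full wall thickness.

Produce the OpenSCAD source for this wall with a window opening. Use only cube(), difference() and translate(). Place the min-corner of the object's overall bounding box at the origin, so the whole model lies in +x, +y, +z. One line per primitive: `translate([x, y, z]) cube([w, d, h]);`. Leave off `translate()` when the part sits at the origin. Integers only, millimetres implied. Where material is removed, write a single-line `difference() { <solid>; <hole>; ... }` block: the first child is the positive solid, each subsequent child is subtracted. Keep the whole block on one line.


difference() { cube([4955, 130, 2776]); translate([854, 0, 1175]) cube([1206, 130, 1138]); }


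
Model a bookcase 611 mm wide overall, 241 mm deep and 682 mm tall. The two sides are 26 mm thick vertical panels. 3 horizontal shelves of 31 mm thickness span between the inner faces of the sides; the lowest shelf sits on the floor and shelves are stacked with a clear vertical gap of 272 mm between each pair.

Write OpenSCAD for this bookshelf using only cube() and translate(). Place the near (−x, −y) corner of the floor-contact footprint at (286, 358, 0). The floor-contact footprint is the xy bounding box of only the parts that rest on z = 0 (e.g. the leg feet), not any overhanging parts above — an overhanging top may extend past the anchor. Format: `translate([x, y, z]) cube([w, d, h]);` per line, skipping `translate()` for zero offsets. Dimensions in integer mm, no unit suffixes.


translate([286, 358, 0]) cube([26, 241, 682]);
translate([871, 358, 0]) cube([26, 241, 682]);
translate([312, 358, 0]) cube([559, 241, 31]);
translate([312, 358, 303]) cube([559, 241, 31]);
translate([312, 358, 606]) cube([559, 241, 31]);


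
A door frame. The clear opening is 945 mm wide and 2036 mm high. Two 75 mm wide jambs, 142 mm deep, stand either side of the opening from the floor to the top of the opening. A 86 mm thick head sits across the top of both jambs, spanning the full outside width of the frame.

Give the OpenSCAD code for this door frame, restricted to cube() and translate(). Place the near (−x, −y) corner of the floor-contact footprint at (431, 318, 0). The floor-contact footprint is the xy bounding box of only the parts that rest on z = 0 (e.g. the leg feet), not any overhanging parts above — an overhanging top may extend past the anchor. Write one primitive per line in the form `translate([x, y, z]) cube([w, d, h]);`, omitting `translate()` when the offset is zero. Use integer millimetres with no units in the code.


translate([431, 318, 0]) cube([75, 142, 2036]);
translate([1451, 318, 0]) cube([75, 142, 2036]);
translate([431, 318, 2036]) cube([1095, 142, 86]);


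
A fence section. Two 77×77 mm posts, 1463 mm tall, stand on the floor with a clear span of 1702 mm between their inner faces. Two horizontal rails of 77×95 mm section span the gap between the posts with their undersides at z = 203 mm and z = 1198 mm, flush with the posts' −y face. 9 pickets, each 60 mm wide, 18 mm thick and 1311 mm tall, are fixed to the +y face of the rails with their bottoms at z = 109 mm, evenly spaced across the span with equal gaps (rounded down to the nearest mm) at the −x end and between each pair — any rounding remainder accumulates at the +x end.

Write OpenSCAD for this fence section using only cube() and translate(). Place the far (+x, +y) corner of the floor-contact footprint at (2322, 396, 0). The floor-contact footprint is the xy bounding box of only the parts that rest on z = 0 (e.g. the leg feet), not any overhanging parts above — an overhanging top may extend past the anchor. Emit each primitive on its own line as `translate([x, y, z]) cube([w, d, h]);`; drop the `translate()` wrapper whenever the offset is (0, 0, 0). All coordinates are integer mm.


translate([466, 319, 0]) cube([77, 77, 1463]);
translate([2245, 319, 0]) cube([77, 77, 1463]);
translate([543, 319, 203]) cube([1702, 77, 95]);
translate([543, 319, 1198]) cube([1702, 77, 95]);
translate([659, 396, 109]) cube([60, 18, 1311]);
translate([835, 396, 109]) cube([60, 18, 1311]);
translate([1011, 396, 109]) cube([60, 18, 1311]);
translate([1187, 396, 109]) cube([60, 18, 1311]);
translate([1363, 396, 109]) cube([60, 18, 1311]);
translate([1539, 396, 109]) cube([60, 18, 1311]);
translate([1715, 396, 109]) cube([60, 18, 1311]);
translate([1891, 396, 109]) cube([60, 18, 1311]);
translate([2067, 396, 109]) cube([60, 18, 1311]);


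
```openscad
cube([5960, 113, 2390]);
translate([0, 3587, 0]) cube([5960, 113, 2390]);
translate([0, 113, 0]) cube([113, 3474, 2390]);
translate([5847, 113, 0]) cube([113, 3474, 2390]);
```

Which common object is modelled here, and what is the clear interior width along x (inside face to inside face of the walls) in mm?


A house (or room) frame. The interior width is 5734 mm.

Four 2390 mm walls enclosing a rectangle with no floor or roof — a room or house frame. Outside width is 5960 mm and wall thickness is 113 mm, so the interior width is 5960 − 2 × 113 = 5734 mm.


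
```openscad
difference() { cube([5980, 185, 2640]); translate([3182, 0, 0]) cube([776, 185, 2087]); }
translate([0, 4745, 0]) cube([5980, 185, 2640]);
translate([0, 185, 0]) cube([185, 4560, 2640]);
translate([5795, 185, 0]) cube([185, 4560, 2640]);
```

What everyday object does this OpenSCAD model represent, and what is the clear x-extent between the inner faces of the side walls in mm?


A single room. The interior width is 5610 mm.

Four walls enclosing a rectangle with a door in the front wall — a room. Outside width 5980 minus two 185 mm walls gives 5610 mm.


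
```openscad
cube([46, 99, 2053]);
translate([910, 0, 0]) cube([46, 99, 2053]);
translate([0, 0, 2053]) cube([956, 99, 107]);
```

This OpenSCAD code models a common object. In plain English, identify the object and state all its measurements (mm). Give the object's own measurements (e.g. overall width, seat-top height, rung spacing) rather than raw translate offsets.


A door frame. The clear opening is 864 mm wide and 2053 mm high. Two 46 mm wide jambs, 99 mm deep, stand either side of the opening from the floor to the top of the opening. A 107 mm thick head sits across the top of both jambs, spanning the full outside width of the frame.


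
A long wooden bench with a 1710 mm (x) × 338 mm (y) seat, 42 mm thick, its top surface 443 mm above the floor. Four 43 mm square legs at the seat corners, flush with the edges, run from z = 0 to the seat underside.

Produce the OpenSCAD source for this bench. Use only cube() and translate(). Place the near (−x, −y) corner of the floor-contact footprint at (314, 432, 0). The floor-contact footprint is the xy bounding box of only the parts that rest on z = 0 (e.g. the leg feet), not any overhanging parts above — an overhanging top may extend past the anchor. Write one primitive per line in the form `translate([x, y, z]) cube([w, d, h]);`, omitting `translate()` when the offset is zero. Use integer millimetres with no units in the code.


// leg_h = 443 − 42 = 401
translate([314, 432, 401]) cube([1710, 338, 42]);
translate([314, 432, 0]) cube([43, 43, 401]);
translate([314, 727, 0]) cube([43, 43, 401]);
translate([1981, 432, 0]) cube([43, 43, 401]);
translate([1981, 727, 0]) cube([43, 43, 401]);


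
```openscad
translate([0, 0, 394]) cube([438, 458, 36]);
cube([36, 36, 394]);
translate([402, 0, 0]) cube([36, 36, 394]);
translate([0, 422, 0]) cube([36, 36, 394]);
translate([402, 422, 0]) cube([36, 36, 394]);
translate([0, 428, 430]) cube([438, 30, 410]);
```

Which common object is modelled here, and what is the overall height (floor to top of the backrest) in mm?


A chair. The overall height is 840 mm.

A slab on four corner posts with a tall panel at the back — a chair. The seat slab sits at z = 394 with thickness 36, and the 410 mm backrest starts at the seat top, so the overall height is 394 + 36 + 410 = 840 mm.


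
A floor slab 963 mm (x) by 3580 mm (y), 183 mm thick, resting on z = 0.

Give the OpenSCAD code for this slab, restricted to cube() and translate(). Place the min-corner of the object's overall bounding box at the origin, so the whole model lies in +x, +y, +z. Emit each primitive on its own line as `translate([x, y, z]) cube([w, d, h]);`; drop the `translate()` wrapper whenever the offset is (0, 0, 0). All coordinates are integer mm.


cube([963, 3580, 183]);


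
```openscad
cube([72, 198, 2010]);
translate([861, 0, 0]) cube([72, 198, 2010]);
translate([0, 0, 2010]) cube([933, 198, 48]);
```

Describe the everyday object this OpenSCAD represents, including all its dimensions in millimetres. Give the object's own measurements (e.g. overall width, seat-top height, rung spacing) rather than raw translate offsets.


A door frame. The clear opening is 789 mm wide and 2010 mm high. Two 72 mm wide jambs, 198 mm deep, stand either side of the opening from the floor to the top of the opening. A 48 mm thick head sits across the top of both jambs, spanning the full outside width of the frame.


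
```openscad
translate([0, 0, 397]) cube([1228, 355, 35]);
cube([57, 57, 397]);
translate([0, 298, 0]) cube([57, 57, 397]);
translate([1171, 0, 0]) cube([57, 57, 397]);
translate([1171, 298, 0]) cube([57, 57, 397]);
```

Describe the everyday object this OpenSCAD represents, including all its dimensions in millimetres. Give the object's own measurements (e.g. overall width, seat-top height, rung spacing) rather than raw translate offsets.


A bench: a 1228×355 mm seat slab, 35 mm thick, top at z = 432 mm, on four 57×57 mm square legs flush with the seat corners and standing on z = 0.


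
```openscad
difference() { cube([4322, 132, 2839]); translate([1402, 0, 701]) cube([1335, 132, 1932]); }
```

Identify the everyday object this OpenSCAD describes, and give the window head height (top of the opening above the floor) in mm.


A wall with a window opening. The window head height is 2633 mm.

A wall with a rectangular opening subtracted — a window. Sill at z = 701, opening 1932 mm tall, so the head is at 701 + 1932 = 2633 mm.


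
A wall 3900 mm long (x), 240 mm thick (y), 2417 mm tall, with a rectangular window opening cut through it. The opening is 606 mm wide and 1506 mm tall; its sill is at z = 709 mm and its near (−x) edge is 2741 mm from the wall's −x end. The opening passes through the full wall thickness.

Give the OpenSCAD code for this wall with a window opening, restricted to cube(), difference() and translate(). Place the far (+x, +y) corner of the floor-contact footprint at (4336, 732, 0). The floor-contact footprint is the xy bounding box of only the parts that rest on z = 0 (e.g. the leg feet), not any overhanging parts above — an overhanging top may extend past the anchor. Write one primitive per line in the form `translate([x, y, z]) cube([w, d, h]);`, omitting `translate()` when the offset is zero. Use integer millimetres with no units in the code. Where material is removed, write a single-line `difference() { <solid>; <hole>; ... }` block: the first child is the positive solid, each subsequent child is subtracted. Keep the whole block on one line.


difference() { translate([436, 492, 0]) cube([3900, 240, 2417]); translate([3177, 492, 709]) cube([606, 240, 1506]); }


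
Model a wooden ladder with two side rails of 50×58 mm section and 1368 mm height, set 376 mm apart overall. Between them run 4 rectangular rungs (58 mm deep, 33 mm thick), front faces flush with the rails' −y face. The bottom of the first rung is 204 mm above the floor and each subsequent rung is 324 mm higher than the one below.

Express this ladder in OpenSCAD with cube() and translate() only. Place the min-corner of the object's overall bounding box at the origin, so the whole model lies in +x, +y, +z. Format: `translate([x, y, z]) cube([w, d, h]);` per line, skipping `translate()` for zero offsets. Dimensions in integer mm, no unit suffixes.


cube([50, 58, 1368]);
translate([326, 0, 0]) cube([50, 58, 1368]);
translate([50, 0, 204]) cube([276, 58, 33]);
translate([50, 0, 528]) cube([276, 58, 33]);
translate([50, 0, 852]) cube([276, 58, 33]);
translate([50, 0, 1176]) cube([276, 58, 33]);


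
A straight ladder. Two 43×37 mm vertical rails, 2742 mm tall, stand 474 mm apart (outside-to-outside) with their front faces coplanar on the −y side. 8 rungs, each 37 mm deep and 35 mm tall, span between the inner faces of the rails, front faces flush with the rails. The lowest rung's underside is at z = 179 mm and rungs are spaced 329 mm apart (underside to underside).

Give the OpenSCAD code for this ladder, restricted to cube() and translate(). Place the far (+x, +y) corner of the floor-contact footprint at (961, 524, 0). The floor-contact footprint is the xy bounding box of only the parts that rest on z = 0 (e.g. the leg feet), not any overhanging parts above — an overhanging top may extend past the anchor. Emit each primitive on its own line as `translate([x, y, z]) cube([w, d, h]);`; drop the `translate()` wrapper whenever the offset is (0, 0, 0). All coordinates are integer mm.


translate([487, 487, 0]) cube([43, 37, 2742]);
translate([918, 487, 0]) cube([43, 37, 2742]);
translate([530, 487, 179]) cube([388, 37, 35]);
translate([530, 487, 508]) cube([388, 37, 35]);
translate([530, 487, 837]) cube([388, 37, 35]);
translate([530, 487, 1166]) cube([388, 37, 35]);
translate([530, 487, 1495]) cube([388, 37, 35]);
translate([530, 487, 1824]) cube([388, 37, 35]);
translate([530, 487, 2153]) cube([388, 37, 35]);
translate([530, 487, 2482]) cube([388, 37, 35]);
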